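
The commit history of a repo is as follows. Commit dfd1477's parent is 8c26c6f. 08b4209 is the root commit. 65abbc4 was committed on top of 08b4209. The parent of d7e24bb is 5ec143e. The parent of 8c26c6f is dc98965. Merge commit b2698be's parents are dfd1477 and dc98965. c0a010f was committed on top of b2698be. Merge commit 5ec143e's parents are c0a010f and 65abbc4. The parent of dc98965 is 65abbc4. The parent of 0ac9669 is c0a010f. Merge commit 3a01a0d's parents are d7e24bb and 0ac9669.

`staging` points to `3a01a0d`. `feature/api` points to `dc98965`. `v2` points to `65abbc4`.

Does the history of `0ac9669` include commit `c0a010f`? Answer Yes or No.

Ancestors of 0ac9669 (commits reachable by following parents): {08b4209, 0ac9669, 65abbc4, 8c26c6f, b2698be, c0a010f, dc98965, dfd1477}.
c0a010f is in that set, so it is an ancestor of 0ac9669.

Yes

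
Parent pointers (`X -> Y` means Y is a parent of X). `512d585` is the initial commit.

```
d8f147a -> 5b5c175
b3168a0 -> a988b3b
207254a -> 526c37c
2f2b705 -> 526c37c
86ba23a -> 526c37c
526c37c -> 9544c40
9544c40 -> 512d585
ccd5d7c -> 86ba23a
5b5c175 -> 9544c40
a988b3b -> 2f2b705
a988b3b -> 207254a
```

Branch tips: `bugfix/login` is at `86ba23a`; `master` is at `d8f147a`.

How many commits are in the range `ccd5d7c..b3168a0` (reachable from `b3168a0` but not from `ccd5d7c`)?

4

Reachable from b3168a0: {207254a, 2f2b705, 512d585, 526c37c, 9544c40, a988b3b, b3168a0}.
Reachable from ccd5d7c: {512d585, 526c37c, 86ba23a, 9544c40, ccd5d7c}.
In b3168a0's history but not ccd5d7c's: {207254a, 2f2b705, a988b3b, b3168a0} — 4 commits.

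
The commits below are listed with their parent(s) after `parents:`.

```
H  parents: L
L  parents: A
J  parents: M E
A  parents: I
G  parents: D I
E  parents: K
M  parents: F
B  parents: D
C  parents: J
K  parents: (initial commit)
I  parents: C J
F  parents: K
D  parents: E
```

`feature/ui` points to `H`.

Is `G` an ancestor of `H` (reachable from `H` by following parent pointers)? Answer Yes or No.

No

Ancestors of H: {A, C, E, F, H, I, J, K, L, M}.
G is not in that set, so it is not an ancestor of H.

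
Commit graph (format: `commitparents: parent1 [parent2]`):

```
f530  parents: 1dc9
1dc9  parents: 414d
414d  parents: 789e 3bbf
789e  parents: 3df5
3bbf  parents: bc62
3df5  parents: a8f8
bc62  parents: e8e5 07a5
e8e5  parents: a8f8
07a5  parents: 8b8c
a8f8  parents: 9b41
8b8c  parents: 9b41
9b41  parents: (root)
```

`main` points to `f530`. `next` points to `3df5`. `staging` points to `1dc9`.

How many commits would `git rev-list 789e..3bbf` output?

Reachable from 3bbf: {07a5, 3bbf, 8b8c, 9b41, a8f8, bc62, e8e5}.
Reachable from 789e: {3df5, 789e, 9b41, a8f8}.
In 3bbf's history but not 789e's: {07a5, 3bbf, 8b8c, bc62, e8e5} — 5 commits.

5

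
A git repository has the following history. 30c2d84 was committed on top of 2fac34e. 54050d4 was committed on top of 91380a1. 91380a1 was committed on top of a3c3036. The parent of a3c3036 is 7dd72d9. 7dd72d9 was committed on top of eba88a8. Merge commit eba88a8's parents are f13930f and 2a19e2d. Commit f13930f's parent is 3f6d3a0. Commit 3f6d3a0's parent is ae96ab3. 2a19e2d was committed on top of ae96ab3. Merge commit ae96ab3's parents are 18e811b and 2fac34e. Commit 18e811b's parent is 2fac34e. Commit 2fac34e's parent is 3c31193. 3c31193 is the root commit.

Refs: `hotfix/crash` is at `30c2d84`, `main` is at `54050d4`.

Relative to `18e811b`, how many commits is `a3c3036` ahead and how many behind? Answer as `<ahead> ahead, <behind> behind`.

Reachable from a3c3036: {18e811b, 2a19e2d, 2fac34e, 3c31193, 3f6d3a0, 7dd72d9, a3c3036, ae96ab3, eba88a8, f13930f}.
Reachable from 18e811b: {18e811b, 2fac34e, 3c31193}.
Only in a3c3036's history (ahead): {2a19e2d, 3f6d3a0, 7dd72d9, a3c3036, ae96ab3, eba88a8, f13930f} — 7.
Only in 18e811b's history (behind): {} — 0.

7 ahead, 0 behind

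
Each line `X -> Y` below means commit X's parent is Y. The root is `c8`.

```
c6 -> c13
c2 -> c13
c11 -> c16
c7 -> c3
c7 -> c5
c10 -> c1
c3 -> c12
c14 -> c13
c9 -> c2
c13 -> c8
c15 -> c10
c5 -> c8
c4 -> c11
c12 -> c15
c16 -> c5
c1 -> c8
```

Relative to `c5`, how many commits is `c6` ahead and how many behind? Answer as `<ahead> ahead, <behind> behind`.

2 ahead, 1 behind

Reachable from c6: {c13, c6, c8}.
Reachable from c5: {c5, c8}.
Only in c6's history (ahead): {c13, c6} — 2.
Only in c5's history (behind): {c5} — 1.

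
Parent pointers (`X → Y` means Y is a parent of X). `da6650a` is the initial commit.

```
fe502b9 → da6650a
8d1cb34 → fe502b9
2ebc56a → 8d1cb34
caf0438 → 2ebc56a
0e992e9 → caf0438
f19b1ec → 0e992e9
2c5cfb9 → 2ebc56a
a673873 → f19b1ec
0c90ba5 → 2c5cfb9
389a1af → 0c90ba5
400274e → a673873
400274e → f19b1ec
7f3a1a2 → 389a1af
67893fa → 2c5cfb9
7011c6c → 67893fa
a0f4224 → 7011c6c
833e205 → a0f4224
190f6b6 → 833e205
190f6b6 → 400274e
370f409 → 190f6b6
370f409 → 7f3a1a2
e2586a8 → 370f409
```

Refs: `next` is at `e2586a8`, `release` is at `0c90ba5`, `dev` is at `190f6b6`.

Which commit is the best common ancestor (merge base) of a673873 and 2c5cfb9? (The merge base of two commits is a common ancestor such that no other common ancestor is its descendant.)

Ancestors of a673873: {0e992e9, 2ebc56a, 8d1cb34, a673873, caf0438, da6650a, f19b1ec, fe502b9}.
Ancestors of 2c5cfb9: {2c5cfb9, 2ebc56a, 8d1cb34, da6650a, fe502b9}.
Common ancestors: {2ebc56a, 8d1cb34, da6650a, fe502b9}.
Among these, 2ebc56a is not an ancestor of any other common ancestor — it is the merge base.

2ebc56a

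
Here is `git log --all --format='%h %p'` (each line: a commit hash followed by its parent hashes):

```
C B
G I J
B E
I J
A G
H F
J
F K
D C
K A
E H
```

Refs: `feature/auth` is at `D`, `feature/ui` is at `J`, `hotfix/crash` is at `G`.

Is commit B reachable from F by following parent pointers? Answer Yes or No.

Ancestors of F: {A, F, G, I, J, K}.
B is not in that set, so it is not an ancestor of F.

No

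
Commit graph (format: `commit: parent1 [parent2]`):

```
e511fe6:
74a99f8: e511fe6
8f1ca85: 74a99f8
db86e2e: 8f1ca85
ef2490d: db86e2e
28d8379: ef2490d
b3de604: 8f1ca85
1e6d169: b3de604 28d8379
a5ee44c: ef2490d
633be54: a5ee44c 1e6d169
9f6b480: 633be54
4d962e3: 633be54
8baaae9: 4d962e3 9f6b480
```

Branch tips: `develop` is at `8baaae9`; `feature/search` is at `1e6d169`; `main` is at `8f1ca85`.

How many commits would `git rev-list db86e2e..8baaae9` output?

Reachable from 8baaae9: {1e6d169, 28d8379, 4d962e3, 633be54, 74a99f8, 8baaae9, 8f1ca85, 9f6b480, a5ee44c, b3de604, db86e2e, e511fe6, ef2490d}.
Reachable from db86e2e: {74a99f8, 8f1ca85, db86e2e, e511fe6}.
In 8baaae9's history but not db86e2e's: {1e6d169, 28d8379, 4d962e3, 633be54, 8baaae9, 9f6b480, a5ee44c, b3de604, ef2490d} — 9 commits.

9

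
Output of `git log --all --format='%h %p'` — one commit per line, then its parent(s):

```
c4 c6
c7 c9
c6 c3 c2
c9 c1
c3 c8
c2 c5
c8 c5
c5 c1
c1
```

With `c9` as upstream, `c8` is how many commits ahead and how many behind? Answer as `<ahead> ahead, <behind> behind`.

Reachable from c8: {c1, c5, c8}.
Reachable from c9: {c1, c9}.
Only in c8's history (ahead): {c5, c8} — 2.
Only in c9's history (behind): {c9} — 1.

2 ahead, 1 behind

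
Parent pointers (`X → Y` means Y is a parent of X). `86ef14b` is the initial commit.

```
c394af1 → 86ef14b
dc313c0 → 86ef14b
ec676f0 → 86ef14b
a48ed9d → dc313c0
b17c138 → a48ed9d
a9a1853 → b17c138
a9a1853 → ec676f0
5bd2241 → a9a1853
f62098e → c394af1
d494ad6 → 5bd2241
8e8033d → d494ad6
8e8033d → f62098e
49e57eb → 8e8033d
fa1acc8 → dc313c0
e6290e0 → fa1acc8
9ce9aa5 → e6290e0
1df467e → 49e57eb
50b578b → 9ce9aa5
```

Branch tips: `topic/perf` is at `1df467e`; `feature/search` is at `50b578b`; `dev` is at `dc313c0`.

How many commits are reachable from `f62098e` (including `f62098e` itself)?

3

Walking parent pointers from f62098e: reachable set = {86ef14b, c394af1, f62098e}.
That is 3 commits.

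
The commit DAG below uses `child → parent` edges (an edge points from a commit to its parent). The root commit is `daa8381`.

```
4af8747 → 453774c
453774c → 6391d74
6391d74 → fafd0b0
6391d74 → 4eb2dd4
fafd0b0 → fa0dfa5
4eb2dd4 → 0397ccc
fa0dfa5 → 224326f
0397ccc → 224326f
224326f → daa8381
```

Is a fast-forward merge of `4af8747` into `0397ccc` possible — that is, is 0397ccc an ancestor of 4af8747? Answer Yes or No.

A fast-forward from 0397ccc to 4af8747 is possible iff 0397ccc is an ancestor of 4af8747.
Ancestors of 4af8747: {0397ccc, 224326f, 453774c, 4af8747, 4eb2dd4, 6391d74, daa8381, fa0dfa5, fafd0b0}.
0397ccc is among them, so fast-forward is possible.

Yes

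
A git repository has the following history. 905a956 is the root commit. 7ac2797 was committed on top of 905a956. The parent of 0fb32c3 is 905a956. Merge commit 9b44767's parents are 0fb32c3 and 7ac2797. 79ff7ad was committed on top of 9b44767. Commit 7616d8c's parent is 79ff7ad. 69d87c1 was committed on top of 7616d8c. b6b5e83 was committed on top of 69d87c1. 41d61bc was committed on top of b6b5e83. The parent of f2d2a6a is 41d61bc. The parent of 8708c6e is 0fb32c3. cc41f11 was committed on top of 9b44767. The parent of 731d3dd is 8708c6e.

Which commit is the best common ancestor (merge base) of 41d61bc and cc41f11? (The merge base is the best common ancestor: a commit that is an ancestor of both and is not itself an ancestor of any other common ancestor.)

Ancestors of 41d61bc: {0fb32c3, 41d61bc, 69d87c1, 7616d8c, 79ff7ad, 7ac2797, 905a956, 9b44767, b6b5e83}.
Ancestors of cc41f11: {0fb32c3, 7ac2797, 905a956, 9b44767, cc41f11}.
Common ancestors: {0fb32c3, 7ac2797, 905a956, 9b44767}.
Among these, 9b44767 is not an ancestor of any other common ancestor — it is the merge base.

9b44767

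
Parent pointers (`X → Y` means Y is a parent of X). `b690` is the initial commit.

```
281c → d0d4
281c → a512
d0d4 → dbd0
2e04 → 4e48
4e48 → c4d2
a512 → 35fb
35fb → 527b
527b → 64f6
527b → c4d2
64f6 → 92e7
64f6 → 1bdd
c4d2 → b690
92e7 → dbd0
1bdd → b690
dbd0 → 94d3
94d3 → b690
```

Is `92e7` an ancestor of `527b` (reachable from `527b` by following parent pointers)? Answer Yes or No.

Yes

Ancestors of 527b (commits reachable by following parents): {1bdd, 527b, 64f6, 92e7, 94d3, b690, c4d2, dbd0}.
92e7 is in that set, so it is an ancestor of 527b.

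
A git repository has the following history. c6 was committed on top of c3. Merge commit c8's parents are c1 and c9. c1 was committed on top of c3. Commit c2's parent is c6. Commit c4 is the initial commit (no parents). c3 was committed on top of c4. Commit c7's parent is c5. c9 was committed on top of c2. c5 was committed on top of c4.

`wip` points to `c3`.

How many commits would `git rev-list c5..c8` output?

Reachable from c8: {c1, c2, c3, c4, c6, c8, c9}.
Reachable from c5: {c4, c5}.
In c8's history but not c5's: {c1, c2, c3, c6, c8, c9} — 6 commits.

6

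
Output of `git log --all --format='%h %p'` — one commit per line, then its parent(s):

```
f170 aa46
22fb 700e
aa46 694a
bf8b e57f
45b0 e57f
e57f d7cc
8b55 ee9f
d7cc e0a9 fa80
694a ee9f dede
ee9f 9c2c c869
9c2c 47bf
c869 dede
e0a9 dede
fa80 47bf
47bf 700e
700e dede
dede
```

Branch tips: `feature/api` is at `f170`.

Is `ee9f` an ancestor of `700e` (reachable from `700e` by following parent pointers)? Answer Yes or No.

No

Ancestors of 700e: {700e, dede}.
ee9f is not in that set, so it is not an ancestor of 700e.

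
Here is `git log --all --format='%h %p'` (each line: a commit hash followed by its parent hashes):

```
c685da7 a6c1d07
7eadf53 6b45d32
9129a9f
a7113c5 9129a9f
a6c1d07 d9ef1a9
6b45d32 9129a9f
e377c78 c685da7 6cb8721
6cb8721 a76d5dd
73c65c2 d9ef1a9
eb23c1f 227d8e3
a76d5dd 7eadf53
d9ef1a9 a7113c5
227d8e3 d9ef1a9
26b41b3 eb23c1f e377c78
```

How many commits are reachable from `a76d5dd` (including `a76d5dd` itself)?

4

Walking parent pointers from a76d5dd: reachable set = {6b45d32, 7eadf53, 9129a9f, a76d5dd}.
That is 4 commits.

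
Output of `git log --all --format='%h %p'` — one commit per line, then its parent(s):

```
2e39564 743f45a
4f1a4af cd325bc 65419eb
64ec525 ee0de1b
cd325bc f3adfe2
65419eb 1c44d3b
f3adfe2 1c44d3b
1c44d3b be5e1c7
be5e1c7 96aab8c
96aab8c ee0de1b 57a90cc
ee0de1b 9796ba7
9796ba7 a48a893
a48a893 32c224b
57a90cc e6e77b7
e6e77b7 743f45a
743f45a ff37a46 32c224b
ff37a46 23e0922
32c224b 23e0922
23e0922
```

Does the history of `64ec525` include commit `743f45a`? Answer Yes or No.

Ancestors of 64ec525: {23e0922, 32c224b, 64ec525, 9796ba7, a48a893, ee0de1b}.
743f45a is not in that set, so it is not an ancestor of 64ec525.

No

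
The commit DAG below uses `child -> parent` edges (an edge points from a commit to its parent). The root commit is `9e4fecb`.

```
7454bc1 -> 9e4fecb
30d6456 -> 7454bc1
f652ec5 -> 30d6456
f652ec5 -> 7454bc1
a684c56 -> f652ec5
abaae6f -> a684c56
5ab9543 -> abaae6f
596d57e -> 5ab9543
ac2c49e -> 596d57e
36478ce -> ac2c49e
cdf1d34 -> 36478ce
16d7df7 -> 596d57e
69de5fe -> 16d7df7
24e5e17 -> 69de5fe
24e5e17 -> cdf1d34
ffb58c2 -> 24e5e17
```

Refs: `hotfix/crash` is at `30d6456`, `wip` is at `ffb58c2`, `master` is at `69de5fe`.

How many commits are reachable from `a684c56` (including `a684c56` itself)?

Walking parent pointers from a684c56: reachable set = {30d6456, 7454bc1, 9e4fecb, a684c56, f652ec5}.
That is 5 commits.

5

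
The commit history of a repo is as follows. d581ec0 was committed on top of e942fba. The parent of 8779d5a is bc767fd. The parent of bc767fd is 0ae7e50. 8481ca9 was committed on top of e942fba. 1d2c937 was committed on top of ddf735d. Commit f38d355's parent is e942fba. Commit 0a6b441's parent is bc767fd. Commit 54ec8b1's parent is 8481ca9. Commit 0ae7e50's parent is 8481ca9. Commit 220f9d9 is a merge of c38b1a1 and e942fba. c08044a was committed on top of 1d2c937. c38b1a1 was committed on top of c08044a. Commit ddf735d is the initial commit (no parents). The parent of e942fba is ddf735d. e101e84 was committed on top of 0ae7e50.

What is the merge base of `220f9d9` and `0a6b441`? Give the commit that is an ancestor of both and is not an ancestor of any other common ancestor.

e942fba

Ancestors of 220f9d9: {1d2c937, 220f9d9, c08044a, c38b1a1, ddf735d, e942fba}.
Ancestors of 0a6b441: {0a6b441, 0ae7e50, 8481ca9, bc767fd, ddf735d, e942fba}.
Common ancestors: {ddf735d, e942fba}.
Among these, e942fba is not an ancestor of any other common ancestor — it is the merge base.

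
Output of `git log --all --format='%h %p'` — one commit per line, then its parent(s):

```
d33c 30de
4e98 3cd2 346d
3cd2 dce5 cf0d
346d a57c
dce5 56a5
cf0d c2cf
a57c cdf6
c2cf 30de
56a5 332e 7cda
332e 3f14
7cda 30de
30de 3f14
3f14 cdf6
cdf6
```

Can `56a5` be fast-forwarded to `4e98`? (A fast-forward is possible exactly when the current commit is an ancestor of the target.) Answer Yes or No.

A fast-forward from 56a5 to 4e98 is possible iff 56a5 is an ancestor of 4e98.
Ancestors of 4e98: {30de, 332e, 346d, 3cd2, 3f14, 4e98, 56a5, 7cda, a57c, c2cf, cdf6, cf0d, dce5}.
56a5 is among them, so fast-forward is possible.

Yes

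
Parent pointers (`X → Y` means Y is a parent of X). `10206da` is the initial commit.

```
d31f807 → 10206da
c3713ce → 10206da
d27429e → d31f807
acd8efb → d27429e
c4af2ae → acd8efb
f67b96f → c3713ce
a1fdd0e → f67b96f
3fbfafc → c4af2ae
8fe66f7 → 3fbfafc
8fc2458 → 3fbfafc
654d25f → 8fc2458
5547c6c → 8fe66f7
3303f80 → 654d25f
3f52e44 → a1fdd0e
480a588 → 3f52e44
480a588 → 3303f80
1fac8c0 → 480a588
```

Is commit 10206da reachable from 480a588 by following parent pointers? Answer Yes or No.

Ancestors of 480a588 (commits reachable by following parents): {10206da, 3303f80, 3f52e44, 3fbfafc, 480a588, 654d25f, 8fc2458, a1fdd0e, acd8efb, c3713ce, c4af2ae, d27429e, d31f807, f67b96f}.
10206da is in that set, so it is an ancestor of 480a588.

Yes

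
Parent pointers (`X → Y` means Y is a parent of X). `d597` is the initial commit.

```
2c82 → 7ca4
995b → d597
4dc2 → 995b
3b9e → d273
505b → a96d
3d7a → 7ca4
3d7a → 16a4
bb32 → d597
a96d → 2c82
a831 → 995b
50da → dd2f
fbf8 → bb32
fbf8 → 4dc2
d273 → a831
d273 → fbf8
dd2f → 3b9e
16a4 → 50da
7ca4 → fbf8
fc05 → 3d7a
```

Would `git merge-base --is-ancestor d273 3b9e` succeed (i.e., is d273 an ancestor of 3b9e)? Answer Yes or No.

Ancestors of 3b9e (commits reachable by following parents): {3b9e, 4dc2, 995b, a831, bb32, d273, d597, fbf8}.
d273 is in that set, so it is an ancestor of 3b9e.

Yes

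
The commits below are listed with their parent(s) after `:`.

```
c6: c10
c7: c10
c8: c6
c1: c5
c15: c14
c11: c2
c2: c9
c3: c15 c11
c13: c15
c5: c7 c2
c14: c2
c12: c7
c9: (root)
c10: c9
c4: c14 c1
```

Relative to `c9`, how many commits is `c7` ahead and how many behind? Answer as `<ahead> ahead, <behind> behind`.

2 ahead, 0 behind

Reachable from c7: {c10, c7, c9}.
Reachable from c9: {c9}.
Only in c7's history (ahead): {c10, c7} — 2.
Only in c9's history (behind): {} — 0.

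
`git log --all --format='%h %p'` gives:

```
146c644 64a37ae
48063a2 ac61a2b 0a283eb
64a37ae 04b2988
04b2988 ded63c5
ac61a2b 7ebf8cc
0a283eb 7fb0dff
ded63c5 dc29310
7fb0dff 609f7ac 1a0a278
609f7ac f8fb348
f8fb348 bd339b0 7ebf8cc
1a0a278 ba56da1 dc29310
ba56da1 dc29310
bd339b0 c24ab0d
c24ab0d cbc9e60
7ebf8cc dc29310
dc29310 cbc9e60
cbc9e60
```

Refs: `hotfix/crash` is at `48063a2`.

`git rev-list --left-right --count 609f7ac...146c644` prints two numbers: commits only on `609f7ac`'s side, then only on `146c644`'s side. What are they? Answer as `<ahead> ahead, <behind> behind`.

Reachable from 609f7ac: {609f7ac, 7ebf8cc, bd339b0, c24ab0d, cbc9e60, dc29310, f8fb348}.
Reachable from 146c644: {04b2988, 146c644, 64a37ae, cbc9e60, dc29310, ded63c5}.
Only in 609f7ac's history (ahead): {609f7ac, 7ebf8cc, bd339b0, c24ab0d, f8fb348} — 5.
Only in 146c644's history (behind): {04b2988, 146c644, 64a37ae, ded63c5} — 4.

5 ahead, 4 behind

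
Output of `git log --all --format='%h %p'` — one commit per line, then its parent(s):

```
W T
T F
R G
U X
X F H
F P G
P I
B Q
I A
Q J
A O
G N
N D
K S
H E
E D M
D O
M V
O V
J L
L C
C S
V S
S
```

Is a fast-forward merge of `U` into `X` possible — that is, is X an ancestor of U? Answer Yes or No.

Yes

A fast-forward from X to U is possible iff X is an ancestor of U.
Ancestors of U: {A, D, E, F, G, H, I, M, N, O, P, S, U, V, X}.
X is among them, so fast-forward is possible.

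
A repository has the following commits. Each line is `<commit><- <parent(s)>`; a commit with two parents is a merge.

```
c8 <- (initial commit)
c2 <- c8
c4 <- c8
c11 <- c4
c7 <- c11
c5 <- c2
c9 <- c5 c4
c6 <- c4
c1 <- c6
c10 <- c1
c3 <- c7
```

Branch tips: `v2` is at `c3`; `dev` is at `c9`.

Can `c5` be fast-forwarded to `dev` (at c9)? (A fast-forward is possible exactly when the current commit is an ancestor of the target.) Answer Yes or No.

A fast-forward from c5 to c9 is possible iff c5 is an ancestor of c9.
Ancestors of c9: {c2, c4, c5, c8, c9}.
c5 is among them, so fast-forward is possible.

Yes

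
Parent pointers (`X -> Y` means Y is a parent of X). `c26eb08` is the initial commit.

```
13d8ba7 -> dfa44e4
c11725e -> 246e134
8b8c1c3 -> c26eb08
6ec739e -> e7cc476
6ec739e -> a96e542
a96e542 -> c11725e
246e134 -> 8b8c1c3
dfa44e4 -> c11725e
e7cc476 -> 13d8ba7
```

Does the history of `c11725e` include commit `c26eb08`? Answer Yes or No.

Yes

Ancestors of c11725e (commits reachable by following parents): {246e134, 8b8c1c3, c11725e, c26eb08}.
c26eb08 is in that set, so it is an ancestor of c11725e.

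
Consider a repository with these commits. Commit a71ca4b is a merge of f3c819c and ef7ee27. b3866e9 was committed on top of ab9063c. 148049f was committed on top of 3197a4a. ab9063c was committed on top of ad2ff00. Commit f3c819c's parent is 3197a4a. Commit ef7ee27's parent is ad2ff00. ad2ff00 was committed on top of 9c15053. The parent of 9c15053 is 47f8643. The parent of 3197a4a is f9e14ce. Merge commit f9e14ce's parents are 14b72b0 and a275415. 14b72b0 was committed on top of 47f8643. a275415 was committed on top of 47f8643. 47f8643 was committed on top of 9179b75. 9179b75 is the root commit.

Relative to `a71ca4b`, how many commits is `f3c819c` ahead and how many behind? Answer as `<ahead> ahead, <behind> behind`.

Reachable from f3c819c: {14b72b0, 3197a4a, 47f8643, 9179b75, a275415, f3c819c, f9e14ce}.
Reachable from a71ca4b: {14b72b0, 3197a4a, 47f8643, 9179b75, 9c15053, a275415, a71ca4b, ad2ff00, ef7ee27, f3c819c, f9e14ce}.
Only in f3c819c's history (ahead): {} — 0.
Only in a71ca4b's history (behind): {9c15053, a71ca4b, ad2ff00, ef7ee27} — 4.

0 ahead, 4 behind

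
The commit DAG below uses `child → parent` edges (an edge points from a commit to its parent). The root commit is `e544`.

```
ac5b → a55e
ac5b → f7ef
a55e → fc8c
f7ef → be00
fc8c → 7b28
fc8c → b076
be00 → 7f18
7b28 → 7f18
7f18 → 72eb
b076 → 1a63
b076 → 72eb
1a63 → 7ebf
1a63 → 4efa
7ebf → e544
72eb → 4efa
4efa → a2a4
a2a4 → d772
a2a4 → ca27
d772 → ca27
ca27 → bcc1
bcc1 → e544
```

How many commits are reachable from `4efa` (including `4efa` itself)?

6

Walking parent pointers from 4efa: reachable set = {4efa, a2a4, bcc1, ca27, d772, e544}.
That is 6 commits.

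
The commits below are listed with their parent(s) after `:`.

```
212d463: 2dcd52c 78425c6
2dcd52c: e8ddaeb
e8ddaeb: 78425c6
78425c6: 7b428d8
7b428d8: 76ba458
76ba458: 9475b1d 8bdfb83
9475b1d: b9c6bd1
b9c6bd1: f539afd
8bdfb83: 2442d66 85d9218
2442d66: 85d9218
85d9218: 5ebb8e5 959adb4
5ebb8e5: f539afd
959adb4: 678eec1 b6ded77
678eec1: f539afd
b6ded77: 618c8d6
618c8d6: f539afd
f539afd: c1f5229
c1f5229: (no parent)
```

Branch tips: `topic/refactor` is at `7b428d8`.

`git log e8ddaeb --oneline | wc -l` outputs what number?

Walking parent pointers from e8ddaeb: reachable set = {2442d66, 5ebb8e5, 618c8d6, 678eec1, 76ba458, 78425c6, 7b428d8, 85d9218, 8bdfb83, 9475b1d, 959adb4, b6ded77, b9c6bd1, c1f5229, e8ddaeb, f539afd}.
That is 16 commits.

16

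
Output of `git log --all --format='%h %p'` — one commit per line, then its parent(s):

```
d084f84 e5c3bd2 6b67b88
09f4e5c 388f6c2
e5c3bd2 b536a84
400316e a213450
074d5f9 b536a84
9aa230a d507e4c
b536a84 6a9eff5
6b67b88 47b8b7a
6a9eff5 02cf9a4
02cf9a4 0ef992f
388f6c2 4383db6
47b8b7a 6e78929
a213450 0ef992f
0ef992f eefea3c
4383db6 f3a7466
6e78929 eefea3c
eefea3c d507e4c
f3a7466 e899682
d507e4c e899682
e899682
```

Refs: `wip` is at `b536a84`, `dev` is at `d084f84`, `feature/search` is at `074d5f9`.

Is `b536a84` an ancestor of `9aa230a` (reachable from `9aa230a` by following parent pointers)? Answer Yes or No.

No

Ancestors of 9aa230a: {9aa230a, d507e4c, e899682}.
b536a84 is not in that set, so it is not an ancestor of 9aa230a.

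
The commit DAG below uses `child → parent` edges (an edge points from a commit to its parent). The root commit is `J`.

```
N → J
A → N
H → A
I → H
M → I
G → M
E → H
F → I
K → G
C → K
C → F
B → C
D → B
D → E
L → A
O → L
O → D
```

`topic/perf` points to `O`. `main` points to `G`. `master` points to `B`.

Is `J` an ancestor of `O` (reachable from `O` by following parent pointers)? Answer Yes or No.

Yes

Ancestors of O (commits reachable by following parents): {A, B, C, D, E, F, G, H, I, J, K, L, M, N, O}.
J is in that set, so it is an ancestor of O.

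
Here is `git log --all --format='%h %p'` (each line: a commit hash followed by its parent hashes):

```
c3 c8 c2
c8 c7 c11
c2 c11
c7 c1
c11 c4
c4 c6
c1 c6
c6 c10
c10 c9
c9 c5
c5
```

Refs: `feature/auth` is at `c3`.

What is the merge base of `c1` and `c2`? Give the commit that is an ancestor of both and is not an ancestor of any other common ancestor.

Ancestors of c1: {c1, c10, c5, c6, c9}.
Ancestors of c2: {c10, c11, c2, c4, c5, c6, c9}.
Common ancestors: {c10, c5, c6, c9}.
Among these, c6 is not an ancestor of any other common ancestor — it is the merge base.

c6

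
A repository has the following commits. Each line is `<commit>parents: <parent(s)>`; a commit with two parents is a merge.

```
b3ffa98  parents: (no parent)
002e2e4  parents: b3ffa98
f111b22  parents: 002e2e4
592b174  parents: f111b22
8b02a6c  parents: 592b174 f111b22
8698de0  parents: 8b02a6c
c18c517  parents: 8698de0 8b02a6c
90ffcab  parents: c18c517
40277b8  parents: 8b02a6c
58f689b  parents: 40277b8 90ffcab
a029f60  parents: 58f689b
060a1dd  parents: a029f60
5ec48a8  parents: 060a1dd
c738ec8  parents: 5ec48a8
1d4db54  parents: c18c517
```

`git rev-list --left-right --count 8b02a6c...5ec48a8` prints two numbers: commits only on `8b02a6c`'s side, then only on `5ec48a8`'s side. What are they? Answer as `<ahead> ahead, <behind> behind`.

0 ahead, 8 behind

Reachable from 8b02a6c: {002e2e4, 592b174, 8b02a6c, b3ffa98, f111b22}.
Reachable from 5ec48a8: {002e2e4, 060a1dd, 40277b8, 58f689b, 592b174, 5ec48a8, 8698de0, 8b02a6c, 90ffcab, a029f60, b3ffa98, c18c517, f111b22}.
Only in 8b02a6c's history (ahead): {} — 0.
Only in 5ec48a8's history (behind): {060a1dd, 40277b8, 58f689b, 5ec48a8, 8698de0, 90ffcab, a029f60, c18c517} — 8.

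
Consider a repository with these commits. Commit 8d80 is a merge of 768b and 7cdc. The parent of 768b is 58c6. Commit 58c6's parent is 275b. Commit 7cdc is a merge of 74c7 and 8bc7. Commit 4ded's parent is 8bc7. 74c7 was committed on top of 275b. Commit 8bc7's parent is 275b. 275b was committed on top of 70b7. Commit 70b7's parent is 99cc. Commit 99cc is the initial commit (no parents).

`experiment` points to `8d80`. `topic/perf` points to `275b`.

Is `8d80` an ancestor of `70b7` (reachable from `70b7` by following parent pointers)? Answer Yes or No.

Ancestors of 70b7: {70b7, 99cc}.
8d80 is not in that set, so it is not an ancestor of 70b7.

No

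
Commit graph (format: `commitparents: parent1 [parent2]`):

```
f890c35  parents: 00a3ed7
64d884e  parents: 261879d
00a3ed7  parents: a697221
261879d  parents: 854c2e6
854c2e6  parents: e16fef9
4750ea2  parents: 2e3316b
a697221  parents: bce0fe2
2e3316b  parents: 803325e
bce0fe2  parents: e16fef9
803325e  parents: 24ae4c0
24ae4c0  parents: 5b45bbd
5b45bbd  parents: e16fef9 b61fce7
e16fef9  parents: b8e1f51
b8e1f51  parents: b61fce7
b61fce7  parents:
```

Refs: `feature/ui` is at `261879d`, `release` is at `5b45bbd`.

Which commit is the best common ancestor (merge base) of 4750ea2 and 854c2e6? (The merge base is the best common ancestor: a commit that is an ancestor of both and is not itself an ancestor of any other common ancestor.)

e16fef9

Ancestors of 4750ea2: {24ae4c0, 2e3316b, 4750ea2, 5b45bbd, 803325e, b61fce7, b8e1f51, e16fef9}.
Ancestors of 854c2e6: {854c2e6, b61fce7, b8e1f51, e16fef9}.
Common ancestors: {b61fce7, b8e1f51, e16fef9}.
Among these, e16fef9 is not an ancestor of any other common ancestor — it is the merge base.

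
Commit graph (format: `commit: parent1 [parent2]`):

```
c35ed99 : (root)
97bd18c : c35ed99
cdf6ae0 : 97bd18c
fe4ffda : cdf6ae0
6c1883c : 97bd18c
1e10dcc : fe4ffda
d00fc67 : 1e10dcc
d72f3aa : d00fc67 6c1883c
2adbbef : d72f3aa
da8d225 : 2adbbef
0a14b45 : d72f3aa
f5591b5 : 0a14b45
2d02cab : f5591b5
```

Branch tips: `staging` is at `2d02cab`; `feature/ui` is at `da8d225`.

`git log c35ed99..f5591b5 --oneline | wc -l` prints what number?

Reachable from f5591b5: {0a14b45, 1e10dcc, 6c1883c, 97bd18c, c35ed99, cdf6ae0, d00fc67, d72f3aa, f5591b5, fe4ffda}.
Reachable from c35ed99: {c35ed99}.
In f5591b5's history but not c35ed99's: {0a14b45, 1e10dcc, 6c1883c, 97bd18c, cdf6ae0, d00fc67, d72f3aa, f5591b5, fe4ffda} — 9 commits.

9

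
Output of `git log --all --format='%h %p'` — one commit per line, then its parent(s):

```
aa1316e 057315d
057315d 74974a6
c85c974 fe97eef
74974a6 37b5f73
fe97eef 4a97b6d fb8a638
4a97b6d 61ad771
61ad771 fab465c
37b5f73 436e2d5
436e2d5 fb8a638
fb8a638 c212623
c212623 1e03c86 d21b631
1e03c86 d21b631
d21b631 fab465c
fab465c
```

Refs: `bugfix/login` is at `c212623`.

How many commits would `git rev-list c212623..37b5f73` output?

Reachable from 37b5f73: {1e03c86, 37b5f73, 436e2d5, c212623, d21b631, fab465c, fb8a638}.
Reachable from c212623: {1e03c86, c212623, d21b631, fab465c}.
In 37b5f73's history but not c212623's: {37b5f73, 436e2d5, fb8a638} — 3 commits.

3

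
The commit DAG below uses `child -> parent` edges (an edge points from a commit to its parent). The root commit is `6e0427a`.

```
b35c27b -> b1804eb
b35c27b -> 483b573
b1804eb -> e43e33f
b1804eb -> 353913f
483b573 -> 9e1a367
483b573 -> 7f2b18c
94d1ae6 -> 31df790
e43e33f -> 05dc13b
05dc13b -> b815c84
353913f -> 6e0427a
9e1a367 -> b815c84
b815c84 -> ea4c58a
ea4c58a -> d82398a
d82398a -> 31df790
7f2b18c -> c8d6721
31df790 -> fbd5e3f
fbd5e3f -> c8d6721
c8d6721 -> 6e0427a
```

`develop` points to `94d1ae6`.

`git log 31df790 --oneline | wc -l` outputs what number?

Walking parent pointers from 31df790: reachable set = {31df790, 6e0427a, c8d6721, fbd5e3f}.
That is 4 commits.

4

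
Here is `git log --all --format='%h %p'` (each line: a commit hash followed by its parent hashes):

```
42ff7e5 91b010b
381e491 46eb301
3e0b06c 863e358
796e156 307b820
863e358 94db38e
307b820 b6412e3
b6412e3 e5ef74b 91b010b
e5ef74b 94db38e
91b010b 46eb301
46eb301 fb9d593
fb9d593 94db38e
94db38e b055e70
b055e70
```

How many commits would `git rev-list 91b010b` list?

5

Walking parent pointers from 91b010b: reachable set = {46eb301, 91b010b, 94db38e, b055e70, fb9d593}.
That is 5 commits.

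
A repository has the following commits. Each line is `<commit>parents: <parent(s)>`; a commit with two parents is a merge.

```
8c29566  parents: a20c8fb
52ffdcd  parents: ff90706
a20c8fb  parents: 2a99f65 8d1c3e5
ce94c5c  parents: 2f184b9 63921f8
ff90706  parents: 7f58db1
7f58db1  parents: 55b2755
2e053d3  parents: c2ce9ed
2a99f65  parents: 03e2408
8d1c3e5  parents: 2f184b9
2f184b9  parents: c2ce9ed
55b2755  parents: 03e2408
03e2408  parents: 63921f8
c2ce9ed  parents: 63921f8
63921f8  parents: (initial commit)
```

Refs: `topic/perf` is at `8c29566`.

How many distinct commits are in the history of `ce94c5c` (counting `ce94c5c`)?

Walking parent pointers from ce94c5c: reachable set = {2f184b9, 63921f8, c2ce9ed, ce94c5c}.
That is 4 commits.

4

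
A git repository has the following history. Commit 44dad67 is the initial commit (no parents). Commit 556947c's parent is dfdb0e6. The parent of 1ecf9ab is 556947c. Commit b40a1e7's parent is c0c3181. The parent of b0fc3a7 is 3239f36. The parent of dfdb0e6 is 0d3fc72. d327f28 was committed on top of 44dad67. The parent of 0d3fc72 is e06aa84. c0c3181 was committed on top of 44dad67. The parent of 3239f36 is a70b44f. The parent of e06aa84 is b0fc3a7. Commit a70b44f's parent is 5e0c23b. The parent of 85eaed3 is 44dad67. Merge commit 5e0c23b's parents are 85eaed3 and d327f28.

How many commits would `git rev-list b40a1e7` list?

3

Walking parent pointers from b40a1e7: reachable set = {44dad67, b40a1e7, c0c3181}.
That is 3 commits.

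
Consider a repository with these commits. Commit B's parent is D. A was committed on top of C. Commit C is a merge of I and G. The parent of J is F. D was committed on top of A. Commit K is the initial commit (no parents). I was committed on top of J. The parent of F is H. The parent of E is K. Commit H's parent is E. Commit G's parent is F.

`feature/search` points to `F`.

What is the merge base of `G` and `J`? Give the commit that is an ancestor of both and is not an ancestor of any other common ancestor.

Ancestors of G: {E, F, G, H, K}.
Ancestors of J: {E, F, H, J, K}.
Common ancestors: {E, F, H, K}.
Among these, F is not an ancestor of any other common ancestor — it is the merge base.

F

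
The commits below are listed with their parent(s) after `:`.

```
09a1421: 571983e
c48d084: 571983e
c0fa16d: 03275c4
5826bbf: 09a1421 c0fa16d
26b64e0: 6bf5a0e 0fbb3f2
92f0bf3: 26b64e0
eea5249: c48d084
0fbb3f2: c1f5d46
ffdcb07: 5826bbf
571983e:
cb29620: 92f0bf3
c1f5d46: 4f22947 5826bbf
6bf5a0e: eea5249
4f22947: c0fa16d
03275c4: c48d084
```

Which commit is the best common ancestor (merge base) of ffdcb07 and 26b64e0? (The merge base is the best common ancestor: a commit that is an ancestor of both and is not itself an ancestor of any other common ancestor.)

Ancestors of ffdcb07: {03275c4, 09a1421, 571983e, 5826bbf, c0fa16d, c48d084, ffdcb07}.
Ancestors of 26b64e0: {03275c4, 09a1421, 0fbb3f2, 26b64e0, 4f22947, 571983e, 5826bbf, 6bf5a0e, c0fa16d, c1f5d46, c48d084, eea5249}.
Common ancestors: {03275c4, 09a1421, 571983e, 5826bbf, c0fa16d, c48d084}.
Among these, 5826bbf is not an ancestor of any other common ancestor — it is the merge base.

5826bbf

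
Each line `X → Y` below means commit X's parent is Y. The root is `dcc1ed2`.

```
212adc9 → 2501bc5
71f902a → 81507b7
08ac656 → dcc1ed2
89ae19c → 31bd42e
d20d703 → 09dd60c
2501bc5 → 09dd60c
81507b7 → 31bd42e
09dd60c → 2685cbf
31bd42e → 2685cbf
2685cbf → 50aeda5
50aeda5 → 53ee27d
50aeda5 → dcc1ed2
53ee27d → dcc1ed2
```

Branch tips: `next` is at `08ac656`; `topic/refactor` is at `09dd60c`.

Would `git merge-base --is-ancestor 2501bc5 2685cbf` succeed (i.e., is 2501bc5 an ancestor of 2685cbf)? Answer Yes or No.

Ancestors of 2685cbf: {2685cbf, 50aeda5, 53ee27d, dcc1ed2}.
2501bc5 is not in that set, so it is not an ancestor of 2685cbf.

No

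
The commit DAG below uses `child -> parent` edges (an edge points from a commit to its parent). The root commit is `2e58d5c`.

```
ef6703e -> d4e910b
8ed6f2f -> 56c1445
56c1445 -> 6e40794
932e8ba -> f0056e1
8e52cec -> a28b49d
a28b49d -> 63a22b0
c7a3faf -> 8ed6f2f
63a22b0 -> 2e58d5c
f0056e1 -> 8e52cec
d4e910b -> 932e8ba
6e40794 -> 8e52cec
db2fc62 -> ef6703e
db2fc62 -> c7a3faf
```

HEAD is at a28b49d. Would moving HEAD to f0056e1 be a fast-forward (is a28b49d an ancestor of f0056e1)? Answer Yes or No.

Yes

A fast-forward from a28b49d to f0056e1 is possible iff a28b49d is an ancestor of f0056e1.
Ancestors of f0056e1: {2e58d5c, 63a22b0, 8e52cec, a28b49d, f0056e1}.
a28b49d is among them, so fast-forward is possible.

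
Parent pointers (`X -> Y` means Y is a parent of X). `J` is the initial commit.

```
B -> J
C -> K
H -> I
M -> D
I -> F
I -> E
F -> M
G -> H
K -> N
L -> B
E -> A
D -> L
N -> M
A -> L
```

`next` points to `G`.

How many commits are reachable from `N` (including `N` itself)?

Walking parent pointers from N: reachable set = {B, D, J, L, M, N}.
That is 6 commits.

6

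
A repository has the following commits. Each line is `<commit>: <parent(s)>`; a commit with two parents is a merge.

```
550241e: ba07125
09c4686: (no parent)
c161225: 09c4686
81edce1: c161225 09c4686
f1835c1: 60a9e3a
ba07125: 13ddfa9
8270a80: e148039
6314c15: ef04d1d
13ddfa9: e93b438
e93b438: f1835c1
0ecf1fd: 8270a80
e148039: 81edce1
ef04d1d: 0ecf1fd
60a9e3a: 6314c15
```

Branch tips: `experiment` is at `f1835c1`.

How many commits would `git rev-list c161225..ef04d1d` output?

Reachable from ef04d1d: {09c4686, 0ecf1fd, 81edce1, 8270a80, c161225, e148039, ef04d1d}.
Reachable from c161225: {09c4686, c161225}.
In ef04d1d's history but not c161225's: {0ecf1fd, 81edce1, 8270a80, e148039, ef04d1d} — 5 commits.

5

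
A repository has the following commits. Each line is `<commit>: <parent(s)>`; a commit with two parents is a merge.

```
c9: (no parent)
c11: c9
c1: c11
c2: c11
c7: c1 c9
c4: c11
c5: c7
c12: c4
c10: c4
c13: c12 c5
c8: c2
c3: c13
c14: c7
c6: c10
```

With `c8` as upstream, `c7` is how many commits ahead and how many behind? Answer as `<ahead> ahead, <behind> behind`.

2 ahead, 2 behind

Reachable from c7: {c1, c11, c7, c9}.
Reachable from c8: {c11, c2, c8, c9}.
Only in c7's history (ahead): {c1, c7} — 2.
Only in c8's history (behind): {c2, c8} — 2.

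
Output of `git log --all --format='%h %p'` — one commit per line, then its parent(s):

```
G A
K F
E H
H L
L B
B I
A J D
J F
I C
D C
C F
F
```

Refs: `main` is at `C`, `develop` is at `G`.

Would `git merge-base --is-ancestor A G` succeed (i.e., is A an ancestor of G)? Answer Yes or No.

Ancestors of G (commits reachable by following parents): {A, C, D, F, G, J}.
A is in that set, so it is an ancestor of G.

Yes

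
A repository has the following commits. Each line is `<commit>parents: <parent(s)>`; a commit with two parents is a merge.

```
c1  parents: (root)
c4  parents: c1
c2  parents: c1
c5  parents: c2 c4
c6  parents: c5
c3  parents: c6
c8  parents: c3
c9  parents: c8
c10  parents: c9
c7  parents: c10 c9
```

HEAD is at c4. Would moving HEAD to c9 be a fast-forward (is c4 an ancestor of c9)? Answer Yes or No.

Yes

A fast-forward from c4 to c9 is possible iff c4 is an ancestor of c9.
Ancestors of c9: {c1, c2, c3, c4, c5, c6, c8, c9}.
c4 is among them, so fast-forward is possible.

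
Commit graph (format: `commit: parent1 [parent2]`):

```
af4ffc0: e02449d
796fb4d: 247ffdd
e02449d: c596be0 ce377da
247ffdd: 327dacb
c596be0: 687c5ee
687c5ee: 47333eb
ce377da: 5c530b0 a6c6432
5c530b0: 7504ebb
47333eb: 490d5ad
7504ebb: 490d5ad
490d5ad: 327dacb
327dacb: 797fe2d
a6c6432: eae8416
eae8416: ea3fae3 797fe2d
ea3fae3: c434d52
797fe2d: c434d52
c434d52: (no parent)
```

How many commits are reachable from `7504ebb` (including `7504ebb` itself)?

5

Walking parent pointers from 7504ebb: reachable set = {327dacb, 490d5ad, 7504ebb, 797fe2d, c434d52}.
That is 5 commits.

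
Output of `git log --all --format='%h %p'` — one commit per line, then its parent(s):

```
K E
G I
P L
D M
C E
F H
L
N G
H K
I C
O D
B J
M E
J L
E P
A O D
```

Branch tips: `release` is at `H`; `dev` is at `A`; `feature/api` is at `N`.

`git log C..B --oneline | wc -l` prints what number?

2

Reachable from B: {B, J, L}.
Reachable from C: {C, E, L, P}.
In B's history but not C's: {B, J} — 2 commits.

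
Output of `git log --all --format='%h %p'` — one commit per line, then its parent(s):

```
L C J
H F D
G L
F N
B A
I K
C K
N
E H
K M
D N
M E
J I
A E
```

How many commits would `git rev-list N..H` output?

Reachable from H: {D, F, H, N}.
Reachable from N: {N}.
In H's history but not N's: {D, F, H} — 3 commits.

3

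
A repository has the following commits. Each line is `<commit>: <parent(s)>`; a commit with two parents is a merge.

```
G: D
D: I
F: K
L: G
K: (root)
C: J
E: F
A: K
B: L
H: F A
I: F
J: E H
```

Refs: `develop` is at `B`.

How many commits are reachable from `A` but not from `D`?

1

Reachable from A: {A, K}.
Reachable from D: {D, F, I, K}.
In A's history but not D's: {A} — 1 commit.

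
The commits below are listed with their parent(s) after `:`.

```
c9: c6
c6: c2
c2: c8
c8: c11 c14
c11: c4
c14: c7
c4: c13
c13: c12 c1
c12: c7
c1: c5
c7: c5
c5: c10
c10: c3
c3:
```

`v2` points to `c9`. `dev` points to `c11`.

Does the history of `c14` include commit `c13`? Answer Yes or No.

No

Ancestors of c14: {c10, c14, c3, c5, c7}.
c13 is not in that set, so it is not an ancestor of c14.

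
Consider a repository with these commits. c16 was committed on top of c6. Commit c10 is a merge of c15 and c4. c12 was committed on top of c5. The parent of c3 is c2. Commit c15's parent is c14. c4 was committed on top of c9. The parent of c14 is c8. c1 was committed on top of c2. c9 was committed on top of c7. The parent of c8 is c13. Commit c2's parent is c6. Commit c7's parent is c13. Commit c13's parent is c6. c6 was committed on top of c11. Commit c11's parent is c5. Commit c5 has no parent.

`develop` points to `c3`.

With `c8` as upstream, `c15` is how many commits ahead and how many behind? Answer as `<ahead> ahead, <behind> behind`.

Reachable from c15: {c11, c13, c14, c15, c5, c6, c8}.
Reachable from c8: {c11, c13, c5, c6, c8}.
Only in c15's history (ahead): {c14, c15} — 2.
Only in c8's history (behind): {} — 0.

2 ahead, 0 behind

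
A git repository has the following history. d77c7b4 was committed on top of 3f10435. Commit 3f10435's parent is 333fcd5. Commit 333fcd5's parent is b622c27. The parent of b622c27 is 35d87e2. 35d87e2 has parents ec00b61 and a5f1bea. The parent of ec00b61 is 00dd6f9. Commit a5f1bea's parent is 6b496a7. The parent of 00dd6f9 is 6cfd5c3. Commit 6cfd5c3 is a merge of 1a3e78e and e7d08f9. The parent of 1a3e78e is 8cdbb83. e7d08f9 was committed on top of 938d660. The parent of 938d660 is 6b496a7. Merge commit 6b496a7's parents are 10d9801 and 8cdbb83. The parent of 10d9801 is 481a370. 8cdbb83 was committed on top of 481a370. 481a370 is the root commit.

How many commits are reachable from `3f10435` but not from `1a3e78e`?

Reachable from 3f10435: {00dd6f9, 10d9801, 1a3e78e, 333fcd5, 35d87e2, 3f10435, 481a370, 6b496a7, 6cfd5c3, 8cdbb83, 938d660, a5f1bea, b622c27, e7d08f9, ec00b61}.
Reachable from 1a3e78e: {1a3e78e, 481a370, 8cdbb83}.
In 3f10435's history but not 1a3e78e's: {00dd6f9, 10d9801, 333fcd5, 35d87e2, 3f10435, 6b496a7, 6cfd5c3, 938d660, a5f1bea, b622c27, e7d08f9, ec00b61} — 12 commits.

12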